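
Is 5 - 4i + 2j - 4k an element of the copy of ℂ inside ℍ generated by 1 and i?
No. The quaternion 5 - 4i + 2j - 4k has j-coefficient y = 2 and k-coefficient z = -4, not both zero, so it does not lie in the complex subalgebra spanned by 1 and i.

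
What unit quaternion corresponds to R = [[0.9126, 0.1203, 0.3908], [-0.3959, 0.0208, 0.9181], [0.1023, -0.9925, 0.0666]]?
0.7071 - 0.6755i + 0.102j - 0.1825k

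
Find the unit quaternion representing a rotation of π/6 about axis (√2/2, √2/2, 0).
0.9659 + 0.183i + 0.183j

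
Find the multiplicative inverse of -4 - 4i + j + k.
-0.1176 + 0.1176i - 0.0294j - 0.0294k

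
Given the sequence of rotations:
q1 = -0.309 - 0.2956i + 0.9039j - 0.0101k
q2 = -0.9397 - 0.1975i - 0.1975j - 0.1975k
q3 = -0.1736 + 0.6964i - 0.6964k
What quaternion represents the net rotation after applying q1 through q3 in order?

q2 · q1 = 0.4085 + 0.5193i - 0.732j - 0.1664k
q3 · q2 · q1 = -0.5484 - 0.3154i - 0.1187j - 0.7654k
-0.5484 - 0.3154i - 0.1187j - 0.7654k


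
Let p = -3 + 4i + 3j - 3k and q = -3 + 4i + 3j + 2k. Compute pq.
-10 - 9i - 38j + 3k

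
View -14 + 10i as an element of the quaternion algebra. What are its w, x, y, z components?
-14 + 10i + 0j + 0k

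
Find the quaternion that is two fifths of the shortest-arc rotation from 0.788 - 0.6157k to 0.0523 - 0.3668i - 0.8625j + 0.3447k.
0.567 + 0.1976i + 0.4647j - 0.6508k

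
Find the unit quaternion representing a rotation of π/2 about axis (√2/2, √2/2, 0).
0.7071 + 0.5i + 0.5j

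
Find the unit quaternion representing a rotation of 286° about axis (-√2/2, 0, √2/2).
-0.7986 - 0.4255i + 0.4255k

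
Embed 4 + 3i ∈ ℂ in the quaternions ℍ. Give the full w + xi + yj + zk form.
4 + 3i + 0j + 0k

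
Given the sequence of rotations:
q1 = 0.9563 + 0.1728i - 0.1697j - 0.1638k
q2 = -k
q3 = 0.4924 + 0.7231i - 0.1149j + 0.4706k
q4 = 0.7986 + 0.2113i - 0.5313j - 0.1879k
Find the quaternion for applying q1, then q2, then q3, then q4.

q2 · q1 = -0.1638 - 0.1697i - 0.1728j - 0.9563k
q3 · q2 · q1 = 0.4722 - 0.0108i + 0.5454j - 0.6924k
q4 · q3 · q2 · q1 = 0.5391 + 0.5615i + 0.333j - 0.5322k
0.5391 + 0.5615i + 0.333j - 0.5322k


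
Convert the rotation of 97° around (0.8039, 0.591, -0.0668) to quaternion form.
0.6626 + 0.6021i + 0.4426j - 0.05k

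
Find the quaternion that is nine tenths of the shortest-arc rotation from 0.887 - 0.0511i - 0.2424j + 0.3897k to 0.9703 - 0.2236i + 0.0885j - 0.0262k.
0.9763 - 0.2088i + 0.0549j + 0.0173k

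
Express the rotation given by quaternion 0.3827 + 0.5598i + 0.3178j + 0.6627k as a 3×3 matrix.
[[-0.0803, -0.1514, 0.9852], [0.863, -0.5051, -0.0073], [0.4987, 0.8497, 0.1713]]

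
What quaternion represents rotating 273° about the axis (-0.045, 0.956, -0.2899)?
-0.7254 - 0.031i + 0.6581j - 0.1996k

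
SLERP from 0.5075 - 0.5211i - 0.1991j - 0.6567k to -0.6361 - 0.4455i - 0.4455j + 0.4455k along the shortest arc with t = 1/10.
0.568 - 0.4374i - 0.1306j - 0.6849k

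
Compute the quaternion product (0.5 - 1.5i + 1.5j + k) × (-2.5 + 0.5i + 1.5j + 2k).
-4.75 + 5.5i + 0.5j - 4.5k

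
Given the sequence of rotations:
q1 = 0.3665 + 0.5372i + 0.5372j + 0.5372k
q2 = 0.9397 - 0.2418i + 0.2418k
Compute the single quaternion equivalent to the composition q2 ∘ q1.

q2 · q1 = 0.3444 + 0.2863i + 0.7646j + 0.4635k
0.3444 + 0.2863i + 0.7646j + 0.4635k


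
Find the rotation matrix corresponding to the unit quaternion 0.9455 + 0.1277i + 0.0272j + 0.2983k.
[[0.8206, -0.5571, 0.1276], [0.571, 0.7894, -0.2253], [0.0248, 0.2577, 0.9659]]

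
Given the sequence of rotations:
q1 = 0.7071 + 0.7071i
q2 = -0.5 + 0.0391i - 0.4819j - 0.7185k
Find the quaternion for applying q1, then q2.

q2 · q1 = -0.3812 - 0.3259i - 0.8488j - 0.1673k
-0.3812 - 0.3259i - 0.8488j - 0.1673k


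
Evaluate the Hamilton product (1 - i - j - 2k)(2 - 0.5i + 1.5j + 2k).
7 - 1.5i + 2.5j - 4k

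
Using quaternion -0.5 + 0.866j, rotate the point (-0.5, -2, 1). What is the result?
(-0.616, -2, -0.933)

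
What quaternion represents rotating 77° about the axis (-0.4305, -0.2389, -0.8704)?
0.7826 - 0.268i - 0.1487j - 0.5418k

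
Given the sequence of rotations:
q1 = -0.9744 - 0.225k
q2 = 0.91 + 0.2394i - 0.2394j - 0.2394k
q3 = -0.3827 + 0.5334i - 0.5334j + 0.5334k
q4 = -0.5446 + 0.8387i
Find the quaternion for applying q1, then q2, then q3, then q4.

q2 · q1 = -0.9406 - 0.1794i + 0.2871j + 0.0285k
q3 · q2 · q1 = 0.5936 - 0.6014i + 0.2809j - 0.4552k
q4 · q3 · q2 · q1 = 0.1811 + 0.8254i + 0.2288j + 0.4835k
0.1811 + 0.8254i + 0.2288j + 0.4835k


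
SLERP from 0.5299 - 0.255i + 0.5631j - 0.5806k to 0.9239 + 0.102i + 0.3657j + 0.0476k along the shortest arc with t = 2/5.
0.7586 - 0.1209i + 0.531j - 0.3578k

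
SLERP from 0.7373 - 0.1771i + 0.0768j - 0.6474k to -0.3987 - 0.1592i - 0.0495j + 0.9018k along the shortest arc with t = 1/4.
0.67 - 0.0941i + 0.0719j - 0.7329k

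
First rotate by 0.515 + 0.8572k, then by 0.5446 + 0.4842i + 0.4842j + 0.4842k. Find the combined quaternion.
-0.1346 + 0.6644i - 0.1657j + 0.7162k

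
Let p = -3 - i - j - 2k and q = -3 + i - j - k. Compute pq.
7 - i + 3j + 11k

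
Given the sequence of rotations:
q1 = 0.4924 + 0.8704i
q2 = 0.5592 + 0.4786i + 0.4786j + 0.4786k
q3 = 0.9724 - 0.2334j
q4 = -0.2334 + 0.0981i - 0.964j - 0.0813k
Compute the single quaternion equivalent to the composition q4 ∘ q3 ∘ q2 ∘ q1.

q2 · q1 = -0.1412 + 0.7224i + 0.6522j - 0.1809k
q3 · q2 · q1 = 0.0149 + 0.7447i + 0.6672j - 0.0073k
q4 · q3 · q2 · q1 = 0.5661 - 0.1111i - 0.2299j + 0.7838k
0.5661 - 0.1111i - 0.2299j + 0.7838k


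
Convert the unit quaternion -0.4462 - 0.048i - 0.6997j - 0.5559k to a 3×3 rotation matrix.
[[-0.5972, -0.4289, 0.6778], [0.5633, 0.3773, 0.7351], [-0.571, 0.8208, 0.0162]]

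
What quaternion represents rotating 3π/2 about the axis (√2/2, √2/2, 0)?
-0.7071 + 0.5i + 0.5j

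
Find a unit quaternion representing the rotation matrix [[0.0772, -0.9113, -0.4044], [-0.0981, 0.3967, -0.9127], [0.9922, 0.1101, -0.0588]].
0.5948 + 0.4299i - 0.587j + 0.3418k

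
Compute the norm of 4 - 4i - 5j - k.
√58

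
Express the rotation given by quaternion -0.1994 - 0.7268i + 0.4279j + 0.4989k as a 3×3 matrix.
[[0.136, -0.423, -0.8958], [-0.821, -0.5543, 0.1371], [-0.5546, 0.7168, -0.4227]]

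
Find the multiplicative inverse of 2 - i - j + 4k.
0.0909 + 0.0455i + 0.0455j - 0.1818k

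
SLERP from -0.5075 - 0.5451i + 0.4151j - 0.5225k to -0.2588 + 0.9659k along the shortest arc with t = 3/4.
0.0569 - 0.172i + 0.131j - 0.9747k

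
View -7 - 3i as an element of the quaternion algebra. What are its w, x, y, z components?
-7 - 3i + 0j + 0k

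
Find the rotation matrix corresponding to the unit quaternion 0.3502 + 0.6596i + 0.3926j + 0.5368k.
[[0.1154, 0.1419, 0.9831], [0.8939, -0.4465, -0.0405], [0.4332, 0.8835, -0.1784]]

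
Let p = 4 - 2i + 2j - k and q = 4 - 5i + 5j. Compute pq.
-4 - 23i + 33j - 4k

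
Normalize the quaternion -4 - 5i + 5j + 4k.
-0.4417 - 0.5522i + 0.5522j + 0.4417k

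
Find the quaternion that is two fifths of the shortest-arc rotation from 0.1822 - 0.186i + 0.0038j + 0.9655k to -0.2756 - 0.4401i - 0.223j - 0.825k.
0.2335 + 0.071i + 0.098j + 0.9648k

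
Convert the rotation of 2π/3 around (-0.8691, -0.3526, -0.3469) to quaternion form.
0.5 - 0.7527i - 0.3054j - 0.3004k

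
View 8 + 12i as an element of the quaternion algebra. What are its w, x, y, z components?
8 + 12i + 0j + 0k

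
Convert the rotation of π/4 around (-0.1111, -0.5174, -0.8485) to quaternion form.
0.9239 - 0.0425i - 0.198j - 0.3247k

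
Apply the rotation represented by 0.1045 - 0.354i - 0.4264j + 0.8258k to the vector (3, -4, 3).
(-4.721, 1.991, 2.783)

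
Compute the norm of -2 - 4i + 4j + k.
√37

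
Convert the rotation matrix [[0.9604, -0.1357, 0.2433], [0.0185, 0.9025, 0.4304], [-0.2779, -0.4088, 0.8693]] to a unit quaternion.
0.9659 - 0.2172i + 0.1349j + 0.0399k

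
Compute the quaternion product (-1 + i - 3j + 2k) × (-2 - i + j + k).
4 - 6i + 2j - 7k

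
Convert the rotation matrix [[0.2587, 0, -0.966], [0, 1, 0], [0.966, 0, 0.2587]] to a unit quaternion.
0.7933 - 0.6088j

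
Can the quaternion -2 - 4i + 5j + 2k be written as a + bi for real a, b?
No. The quaternion -2 - 4i + 5j + 2k has j-coefficient y = 5 and k-coefficient z = 2, not both zero, so it does not lie in the complex subalgebra spanned by 1 and i.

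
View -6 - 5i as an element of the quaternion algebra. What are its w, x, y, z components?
-6 - 5i + 0j + 0k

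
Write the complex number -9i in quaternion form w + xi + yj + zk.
0 - 9i + 0j + 0k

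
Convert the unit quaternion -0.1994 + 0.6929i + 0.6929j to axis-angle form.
axis = (√2/2, √2/2, 0), θ = 203°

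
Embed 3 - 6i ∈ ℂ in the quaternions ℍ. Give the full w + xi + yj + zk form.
3 - 6i + 0j + 0k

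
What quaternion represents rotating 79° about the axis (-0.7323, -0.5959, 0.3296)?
0.7716 - 0.4658i - 0.379j + 0.2097k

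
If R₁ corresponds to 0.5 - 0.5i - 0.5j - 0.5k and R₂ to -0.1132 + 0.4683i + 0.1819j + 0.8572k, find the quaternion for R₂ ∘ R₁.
0.6971 + 0.6284i - 0.0469j + 0.342k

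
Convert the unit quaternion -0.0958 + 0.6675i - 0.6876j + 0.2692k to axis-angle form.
axis = (0.6706, -0.6908, 0.2704), θ = 191°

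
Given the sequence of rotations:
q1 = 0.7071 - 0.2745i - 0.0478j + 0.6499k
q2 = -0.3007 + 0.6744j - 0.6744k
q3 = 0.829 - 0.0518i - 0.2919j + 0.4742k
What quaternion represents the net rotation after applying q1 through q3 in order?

q2 · q1 = 0.2579 + 0.4886i + 0.6764j - 0.4872k
q3 · q2 · q1 = 0.6676 + 0.2132i + 0.6919j - 0.174k
0.6676 + 0.2132i + 0.6919j - 0.174k


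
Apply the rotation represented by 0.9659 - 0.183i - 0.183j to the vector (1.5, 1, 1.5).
(0.936, 1.564, 1.476)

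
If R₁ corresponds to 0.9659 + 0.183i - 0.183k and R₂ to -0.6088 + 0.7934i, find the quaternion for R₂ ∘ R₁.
-0.7332 + 0.6549i + 0.1452j + 0.1114k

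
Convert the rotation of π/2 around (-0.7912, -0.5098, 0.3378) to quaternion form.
0.7071 - 0.5595i - 0.3605j + 0.2389k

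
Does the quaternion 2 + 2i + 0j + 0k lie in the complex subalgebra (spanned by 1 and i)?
Yes. The quaternion 2 + 2i has j- and k-coefficients y = z = 0, so it lies in the complex subalgebra spanned by 1 and i.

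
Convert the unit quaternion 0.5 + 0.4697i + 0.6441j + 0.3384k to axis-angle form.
axis = (0.5424, 0.7437, 0.3908), θ = 2π/3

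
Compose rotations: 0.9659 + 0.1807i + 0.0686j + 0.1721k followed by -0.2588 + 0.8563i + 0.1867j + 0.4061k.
-0.4874 + 0.7846i + 0.0886j + 0.3727k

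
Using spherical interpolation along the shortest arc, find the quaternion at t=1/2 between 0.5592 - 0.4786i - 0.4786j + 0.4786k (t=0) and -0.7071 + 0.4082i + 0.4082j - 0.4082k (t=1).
0.6361 - 0.4455i - 0.4455j + 0.4455k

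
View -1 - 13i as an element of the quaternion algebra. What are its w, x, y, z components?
-1 - 13i + 0j + 0k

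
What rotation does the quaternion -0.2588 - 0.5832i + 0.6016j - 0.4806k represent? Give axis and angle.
axis = (-0.6038, 0.6228, -0.4976), θ = 7π/6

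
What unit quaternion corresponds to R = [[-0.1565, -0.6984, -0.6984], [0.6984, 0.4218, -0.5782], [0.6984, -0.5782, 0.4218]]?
0.6494 - 0.5377j + 0.5377k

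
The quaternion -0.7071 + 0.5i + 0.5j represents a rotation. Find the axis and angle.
axis = (√2/2, √2/2, 0), θ = 3π/2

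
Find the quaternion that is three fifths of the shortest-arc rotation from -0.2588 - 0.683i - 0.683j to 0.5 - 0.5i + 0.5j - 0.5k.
-0.5259 + 0.0082i - 0.7591j + 0.3836k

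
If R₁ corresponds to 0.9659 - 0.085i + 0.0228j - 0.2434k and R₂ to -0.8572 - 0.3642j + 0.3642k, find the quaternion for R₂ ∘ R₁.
-0.731 + 0.1532i - 0.4023j + 0.5295k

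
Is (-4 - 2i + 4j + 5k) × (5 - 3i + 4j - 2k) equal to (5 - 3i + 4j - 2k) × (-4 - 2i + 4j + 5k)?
No: pq = -32 - 26i - 15j + 37k ≠ -32 + 30i + 23j + 29k = qp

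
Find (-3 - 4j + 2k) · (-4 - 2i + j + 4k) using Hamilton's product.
8 - 12i + 9j - 28k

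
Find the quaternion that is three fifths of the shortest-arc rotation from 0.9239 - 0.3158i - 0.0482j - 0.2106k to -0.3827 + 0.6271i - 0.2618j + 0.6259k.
0.6566 - 0.546i + 0.1483j - 0.4987k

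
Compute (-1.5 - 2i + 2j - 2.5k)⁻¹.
-0.0909 + 0.1212i - 0.1212j + 0.1515k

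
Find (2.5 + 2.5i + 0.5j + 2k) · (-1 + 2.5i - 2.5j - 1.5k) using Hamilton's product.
-4.5 + 8i + 2j - 13.25k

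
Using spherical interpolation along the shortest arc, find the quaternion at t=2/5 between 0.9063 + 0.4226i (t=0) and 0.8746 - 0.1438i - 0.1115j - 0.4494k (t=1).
0.9575 + 0.2073i - 0.0483j - 0.1948k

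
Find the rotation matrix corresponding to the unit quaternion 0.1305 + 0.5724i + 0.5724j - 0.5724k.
[[-0.3106, 0.8047, -0.5059], [0.5059, -0.3106, -0.8047], [-0.8047, -0.5059, -0.3106]]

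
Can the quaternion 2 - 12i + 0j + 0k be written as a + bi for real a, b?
Yes. The quaternion 2 - 12i has j- and k-coefficients y = z = 0, so it lies in the complex subalgebra spanned by 1 and i.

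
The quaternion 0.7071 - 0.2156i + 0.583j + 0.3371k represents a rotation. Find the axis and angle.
axis = (-0.3049, 0.8245, 0.4767), θ = π/2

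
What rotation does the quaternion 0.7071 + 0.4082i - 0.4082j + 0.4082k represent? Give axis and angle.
axis = (√3/3, -√3/3, √3/3), θ = π/2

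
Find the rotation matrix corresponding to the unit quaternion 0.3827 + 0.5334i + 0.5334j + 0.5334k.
[[-0.1381, 0.1608, 0.9773], [0.9773, -0.1381, 0.1608], [0.1608, 0.9773, -0.1381]]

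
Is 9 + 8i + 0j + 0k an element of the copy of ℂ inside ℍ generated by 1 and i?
Yes. The quaternion 9 + 8i has j- and k-coefficients y = z = 0, so it lies in the complex subalgebra spanned by 1 and i.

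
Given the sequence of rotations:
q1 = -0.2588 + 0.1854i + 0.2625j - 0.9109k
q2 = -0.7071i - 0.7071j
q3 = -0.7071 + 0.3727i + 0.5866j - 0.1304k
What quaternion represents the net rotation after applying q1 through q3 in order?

q2 · q1 = 0.3167 + 0.8271i - 0.4611j - 0.0545k
q3 · q2 · q1 = -0.2688 - 0.5589i + 0.4243j - 0.6598k
-0.2688 - 0.5589i + 0.4243j - 0.6598k


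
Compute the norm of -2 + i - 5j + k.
√31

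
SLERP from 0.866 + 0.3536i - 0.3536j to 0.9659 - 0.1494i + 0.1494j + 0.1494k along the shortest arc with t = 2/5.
0.9716 + 0.1609i - 0.1609j + 0.0648k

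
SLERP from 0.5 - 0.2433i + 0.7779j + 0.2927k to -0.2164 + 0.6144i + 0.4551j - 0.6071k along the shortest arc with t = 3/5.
0.4507 - 0.6174i + 0.0821j + 0.6395k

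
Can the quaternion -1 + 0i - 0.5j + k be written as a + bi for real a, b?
No. The quaternion -1 - 0.5j + k has j-coefficient y = -0.5 and k-coefficient z = 1, not both zero, so it does not lie in the complex subalgebra spanned by 1 and i.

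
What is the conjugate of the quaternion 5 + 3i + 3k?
5 - 3i - 3k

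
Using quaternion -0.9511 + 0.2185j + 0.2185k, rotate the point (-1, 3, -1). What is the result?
(0.853, 3.034, -1.034)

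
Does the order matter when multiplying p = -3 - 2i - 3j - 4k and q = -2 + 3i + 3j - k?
Yes: pq = 17 + 10i - 17j + 14k ≠ 17 - 20i + 11j + 8k = qp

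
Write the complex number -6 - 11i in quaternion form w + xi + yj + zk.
-6 - 11i + 0j + 0k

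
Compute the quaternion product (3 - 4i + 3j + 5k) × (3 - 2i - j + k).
-1 - 10i + 28k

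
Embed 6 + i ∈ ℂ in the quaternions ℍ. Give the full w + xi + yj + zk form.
6 + i + 0j + 0k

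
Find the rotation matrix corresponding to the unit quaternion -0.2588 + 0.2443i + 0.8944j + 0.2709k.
[[-0.7467, 0.5772, -0.3306], [0.2968, 0.7339, 0.611], [0.5953, 0.3581, -0.7193]]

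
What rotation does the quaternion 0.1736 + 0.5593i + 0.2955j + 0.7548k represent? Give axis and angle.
axis = (0.5679, 0.3001, 0.7664), θ = 160°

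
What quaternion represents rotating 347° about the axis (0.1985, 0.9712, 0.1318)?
-0.9936 + 0.0225i + 0.1099j + 0.0149k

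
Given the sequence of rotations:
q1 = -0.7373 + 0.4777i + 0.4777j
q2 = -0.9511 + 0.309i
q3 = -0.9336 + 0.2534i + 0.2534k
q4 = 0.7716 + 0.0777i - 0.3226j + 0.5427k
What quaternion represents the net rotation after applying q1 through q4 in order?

q2 · q1 = 0.5536 - 0.6822i - 0.4543j + 0.1476k
q3 · q2 · q1 = -0.3814 + 0.8923i + 0.2139j - 0.1126k
q4 · q3 · q2 · q1 = -0.2335 + 0.5791i + 0.7811j + 0.0106k
-0.2335 + 0.5791i + 0.7811j + 0.0106k


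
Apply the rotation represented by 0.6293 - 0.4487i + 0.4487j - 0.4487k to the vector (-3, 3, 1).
(0.87, 3.648, -2.221)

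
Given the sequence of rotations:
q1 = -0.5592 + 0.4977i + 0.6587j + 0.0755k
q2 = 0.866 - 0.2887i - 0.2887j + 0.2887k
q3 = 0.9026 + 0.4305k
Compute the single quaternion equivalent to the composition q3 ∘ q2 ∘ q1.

q2 · q1 = -0.1722 + 0.3805i + 0.8974j - 0.1425k
q3 · q2 · q1 = -0.0941 - 0.0429i + 0.9738j - 0.2028k
-0.0941 - 0.0429i + 0.9738j - 0.2028k


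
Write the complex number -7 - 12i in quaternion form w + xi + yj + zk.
-7 - 12i + 0j + 0k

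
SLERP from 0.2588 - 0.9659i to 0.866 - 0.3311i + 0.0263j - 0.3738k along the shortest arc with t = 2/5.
0.5737 - 0.8005i + 0.0122j - 0.1728k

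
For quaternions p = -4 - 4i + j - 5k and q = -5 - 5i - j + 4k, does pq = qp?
No: pq = 21 + 39i + 40j + 18k ≠ 21 + 41i - 42j = qp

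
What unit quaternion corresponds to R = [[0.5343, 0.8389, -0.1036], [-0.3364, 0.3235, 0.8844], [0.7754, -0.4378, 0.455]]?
0.7604 - 0.4347i - 0.289j - 0.3864k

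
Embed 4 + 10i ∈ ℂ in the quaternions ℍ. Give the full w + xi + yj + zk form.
4 + 10i + 0j + 0k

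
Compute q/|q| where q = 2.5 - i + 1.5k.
0.8111 - 0.3244i + 0.4867k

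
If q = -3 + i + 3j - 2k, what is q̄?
-3 - i - 3j + 2k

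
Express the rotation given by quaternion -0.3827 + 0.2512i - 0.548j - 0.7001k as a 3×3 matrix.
[[-0.5809, -0.8112, 0.0677], [0.2605, -0.1065, 0.9596], [-0.7712, 0.575, 0.2732]]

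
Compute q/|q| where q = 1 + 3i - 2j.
0.2673 + 0.8018i - 0.5345j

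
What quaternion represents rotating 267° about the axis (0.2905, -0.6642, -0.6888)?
-0.6884 + 0.2107i - 0.4818j - 0.4996k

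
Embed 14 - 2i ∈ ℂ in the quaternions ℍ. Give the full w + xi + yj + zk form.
14 - 2i + 0j + 0k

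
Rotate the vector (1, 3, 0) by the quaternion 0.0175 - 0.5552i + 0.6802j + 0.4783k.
(-2.699, -0.961, 1.339)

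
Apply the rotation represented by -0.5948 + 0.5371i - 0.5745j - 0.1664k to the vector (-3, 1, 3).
(-0.155, 4.116, 1.428)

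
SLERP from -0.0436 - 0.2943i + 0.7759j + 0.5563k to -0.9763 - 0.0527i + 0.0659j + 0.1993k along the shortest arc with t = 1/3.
-0.47 - 0.2597i + 0.6521j + 0.5353k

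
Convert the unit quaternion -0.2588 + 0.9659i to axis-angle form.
axis = (1, 0, 0), θ = 7π/6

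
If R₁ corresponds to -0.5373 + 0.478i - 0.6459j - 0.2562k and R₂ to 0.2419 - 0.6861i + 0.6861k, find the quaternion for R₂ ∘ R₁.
0.3738 + 0.9274i - 0.0041j + 0.0125k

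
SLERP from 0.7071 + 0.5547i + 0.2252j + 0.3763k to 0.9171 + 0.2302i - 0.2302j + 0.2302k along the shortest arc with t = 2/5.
0.8304 + 0.4446i + 0.0436j + 0.3329k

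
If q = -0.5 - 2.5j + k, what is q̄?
-0.5 + 2.5j - k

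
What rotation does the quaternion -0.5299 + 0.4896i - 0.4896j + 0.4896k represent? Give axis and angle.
axis = (√3/3, -√3/3, √3/3), θ = 244°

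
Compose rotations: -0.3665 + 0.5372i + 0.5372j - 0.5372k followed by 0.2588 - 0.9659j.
0.424 + 0.6579i + 0.493j + 0.3799k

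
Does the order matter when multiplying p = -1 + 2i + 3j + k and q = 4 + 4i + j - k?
Yes: pq = -14 + 17j - 5k ≠ -14 + 8i + 5j + 15k = qp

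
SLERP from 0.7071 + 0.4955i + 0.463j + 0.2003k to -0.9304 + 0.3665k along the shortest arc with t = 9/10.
0.9453 + 0.0577i + 0.0539j - 0.3166k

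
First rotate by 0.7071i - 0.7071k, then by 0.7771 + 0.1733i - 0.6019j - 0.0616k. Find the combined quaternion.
-0.1661 + 0.9751i + 0.079j - 0.1239k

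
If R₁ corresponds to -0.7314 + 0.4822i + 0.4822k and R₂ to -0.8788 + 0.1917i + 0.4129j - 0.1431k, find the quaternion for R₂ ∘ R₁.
0.6193 - 0.3649i - 0.4634j - 0.5182k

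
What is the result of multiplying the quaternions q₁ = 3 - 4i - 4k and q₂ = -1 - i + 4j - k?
-11 + 17i + 12j - 15k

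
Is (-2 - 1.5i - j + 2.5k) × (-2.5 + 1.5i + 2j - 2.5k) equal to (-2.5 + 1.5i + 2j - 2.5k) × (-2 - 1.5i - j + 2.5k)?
No: pq = 15.5 - 1.75i - 1.5j - 2.75k ≠ 15.5 + 3.25i - 1.5j + 0.25k = qp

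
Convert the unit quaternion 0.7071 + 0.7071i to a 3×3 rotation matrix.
[[1, 0, 0], [0, 0, -1], [0, 1, 0]]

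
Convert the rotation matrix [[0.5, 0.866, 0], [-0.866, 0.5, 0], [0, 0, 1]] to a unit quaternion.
0.866 - 0.5k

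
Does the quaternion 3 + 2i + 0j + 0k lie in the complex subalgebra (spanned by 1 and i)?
Yes. The quaternion 3 + 2i has j- and k-coefficients y = z = 0, so it lies in the complex subalgebra spanned by 1 and i.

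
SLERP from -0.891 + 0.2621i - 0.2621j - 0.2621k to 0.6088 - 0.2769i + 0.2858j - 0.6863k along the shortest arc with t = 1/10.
-0.9048 + 0.2779i - 0.279j - 0.1622k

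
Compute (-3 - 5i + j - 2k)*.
-3 + 5i - j + 2k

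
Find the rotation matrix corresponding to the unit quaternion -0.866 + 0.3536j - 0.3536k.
[[0.4999, -0.6124, -0.6124], [0.6124, 0.7499, -0.2501], [0.6124, -0.2501, 0.7499]]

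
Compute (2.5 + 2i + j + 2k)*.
2.5 - 2i - j - 2k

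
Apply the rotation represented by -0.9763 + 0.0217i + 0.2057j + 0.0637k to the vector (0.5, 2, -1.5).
(1.319, 1.821, -1.202)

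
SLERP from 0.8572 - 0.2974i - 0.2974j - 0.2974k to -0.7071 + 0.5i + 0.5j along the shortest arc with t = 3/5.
0.7858 - 0.4287i - 0.4287j - 0.1223k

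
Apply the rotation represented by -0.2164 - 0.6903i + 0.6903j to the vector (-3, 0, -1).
(0.158, 3.158, 0.01)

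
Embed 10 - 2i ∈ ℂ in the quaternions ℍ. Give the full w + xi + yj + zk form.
10 - 2i + 0j + 0k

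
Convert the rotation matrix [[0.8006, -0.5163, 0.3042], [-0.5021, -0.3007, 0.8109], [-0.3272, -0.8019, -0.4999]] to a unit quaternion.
-0.5 + 0.8064i - 0.3157j - 0.0071k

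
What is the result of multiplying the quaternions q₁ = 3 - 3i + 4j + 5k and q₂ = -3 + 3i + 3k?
-15 + 30i + 12j - 18k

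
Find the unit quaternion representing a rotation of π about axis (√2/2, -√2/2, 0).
0.7071i - 0.7071j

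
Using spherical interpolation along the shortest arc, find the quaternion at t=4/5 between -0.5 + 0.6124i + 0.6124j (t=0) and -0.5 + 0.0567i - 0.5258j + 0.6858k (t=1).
0.32 + 0.1316i + 0.6804j - 0.6461k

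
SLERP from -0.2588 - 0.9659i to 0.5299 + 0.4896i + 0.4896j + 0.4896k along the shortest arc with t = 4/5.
-0.5063 - 0.6346i - 0.4129j - 0.4129k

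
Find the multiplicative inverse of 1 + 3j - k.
0.0909 - 0.2727j + 0.0909k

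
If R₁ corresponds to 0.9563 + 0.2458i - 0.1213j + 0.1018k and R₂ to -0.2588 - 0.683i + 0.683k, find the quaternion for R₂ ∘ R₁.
-0.1491 - 0.6339i + 0.2688j + 0.7097k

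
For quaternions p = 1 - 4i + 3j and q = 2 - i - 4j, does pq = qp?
No: pq = 10 - 9i + 2j + 19k ≠ 10 - 9i + 2j - 19k = qp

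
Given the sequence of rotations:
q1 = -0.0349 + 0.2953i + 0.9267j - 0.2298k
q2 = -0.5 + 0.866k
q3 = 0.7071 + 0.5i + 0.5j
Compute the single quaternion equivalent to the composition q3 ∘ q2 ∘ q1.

q2 · q1 = 0.2165 - 0.9502i - 0.2076j + 0.0847k
q3 · q2 · q1 = 0.732 - 0.5213i - 0.0809j + 0.4312k
0.732 - 0.5213i - 0.0809j + 0.4312k


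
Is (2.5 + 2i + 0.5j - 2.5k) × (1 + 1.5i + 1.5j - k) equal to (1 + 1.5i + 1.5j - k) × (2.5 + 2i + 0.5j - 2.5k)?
No: pq = -3.75 + 9i + 2.5j - 2.75k ≠ -3.75 + 2.5i + 6j - 7.25k = qp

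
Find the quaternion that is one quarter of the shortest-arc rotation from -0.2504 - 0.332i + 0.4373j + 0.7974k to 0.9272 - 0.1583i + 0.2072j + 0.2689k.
0.1073 - 0.3521i + 0.4634j + 0.8061k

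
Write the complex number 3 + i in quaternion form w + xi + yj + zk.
3 + i + 0j + 0k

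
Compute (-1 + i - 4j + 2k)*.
-1 - i + 4j - 2k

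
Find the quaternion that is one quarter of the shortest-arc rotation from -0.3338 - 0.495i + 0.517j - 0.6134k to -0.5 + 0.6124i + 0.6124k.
-0.1232 - 0.5853i + 0.4211j - 0.6818k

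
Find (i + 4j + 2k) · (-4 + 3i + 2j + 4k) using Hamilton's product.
-19 + 8i - 14j - 18k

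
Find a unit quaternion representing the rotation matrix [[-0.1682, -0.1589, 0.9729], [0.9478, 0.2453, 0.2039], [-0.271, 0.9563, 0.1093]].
0.5446 + 0.3454i + 0.571j + 0.508k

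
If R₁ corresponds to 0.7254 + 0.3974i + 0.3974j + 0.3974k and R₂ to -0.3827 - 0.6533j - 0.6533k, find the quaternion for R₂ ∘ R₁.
0.2416 - 0.1521i - 0.8856j - 0.3664k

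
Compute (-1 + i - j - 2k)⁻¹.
-0.1429 - 0.1429i + 0.1429j + 0.2857k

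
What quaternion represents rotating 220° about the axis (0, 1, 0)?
-0.342 + 0.9397j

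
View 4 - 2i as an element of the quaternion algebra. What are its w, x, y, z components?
4 - 2i + 0j + 0k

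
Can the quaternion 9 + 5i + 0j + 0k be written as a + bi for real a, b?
Yes. The quaternion 9 + 5i has j- and k-coefficients y = z = 0, so it lies in the complex subalgebra spanned by 1 and i.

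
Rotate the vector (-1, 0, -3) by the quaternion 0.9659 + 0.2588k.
(-0.866, -0.5, -3)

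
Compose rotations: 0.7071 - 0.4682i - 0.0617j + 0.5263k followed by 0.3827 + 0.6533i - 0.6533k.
0.9203 + 0.2425i - 0.0616j - 0.3008k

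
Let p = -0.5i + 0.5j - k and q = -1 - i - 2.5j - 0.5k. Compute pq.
0.25 - 2.25i + 0.25j + 2.75k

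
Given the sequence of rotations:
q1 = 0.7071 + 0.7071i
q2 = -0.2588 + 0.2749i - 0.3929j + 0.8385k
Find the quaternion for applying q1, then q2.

q2 · q1 = -0.3774 + 0.0114i + 0.3151j + 0.8707k
-0.3774 + 0.0114i + 0.3151j + 0.8707k


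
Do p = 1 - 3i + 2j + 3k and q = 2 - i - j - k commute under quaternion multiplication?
No: pq = 4 - 6i - 3j + 10k ≠ 4 - 8i + 9j = qp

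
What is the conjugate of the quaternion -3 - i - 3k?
-3 + i + 3k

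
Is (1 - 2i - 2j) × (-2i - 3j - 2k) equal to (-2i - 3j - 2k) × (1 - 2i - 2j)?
No: pq = -10 + 2i - 7j ≠ -10 - 6i + j - 4k = qp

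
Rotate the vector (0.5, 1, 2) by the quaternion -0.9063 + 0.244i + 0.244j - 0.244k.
(-1.065, 1.689, 1.124)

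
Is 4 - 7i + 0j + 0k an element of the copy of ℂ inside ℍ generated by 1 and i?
Yes. The quaternion 4 - 7i has j- and k-coefficients y = z = 0, so it lies in the complex subalgebra spanned by 1 and i.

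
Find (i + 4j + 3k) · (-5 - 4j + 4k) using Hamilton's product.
4 + 23i - 24j - 19k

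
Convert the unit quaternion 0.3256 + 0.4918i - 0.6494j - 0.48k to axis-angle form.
axis = (0.5201, -0.6868, -0.5077), θ = 142°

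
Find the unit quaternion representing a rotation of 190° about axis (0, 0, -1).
-0.0872 - 0.9962k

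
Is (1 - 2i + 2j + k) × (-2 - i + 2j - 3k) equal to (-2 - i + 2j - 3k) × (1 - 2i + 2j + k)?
No: pq = -5 - 5i - 9j - 7k ≠ -5 + 11i + 5j - 3k = qp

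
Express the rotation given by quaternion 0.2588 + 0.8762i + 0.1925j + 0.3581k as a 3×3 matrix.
[[0.6694, 0.152, 0.7272], [0.5227, -0.7919, -0.3157], [0.5279, 0.5914, -0.6096]]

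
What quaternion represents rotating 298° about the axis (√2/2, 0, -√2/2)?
-0.8572 + 0.3642i - 0.3642k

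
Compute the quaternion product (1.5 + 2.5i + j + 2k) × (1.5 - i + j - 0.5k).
4.75 - 0.25i + 2.25j + 5.75k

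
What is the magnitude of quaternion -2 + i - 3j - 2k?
√18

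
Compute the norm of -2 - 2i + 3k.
√17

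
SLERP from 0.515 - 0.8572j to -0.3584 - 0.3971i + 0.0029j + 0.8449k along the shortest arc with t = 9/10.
0.4178 + 0.3829i - 0.1231j - 0.8147k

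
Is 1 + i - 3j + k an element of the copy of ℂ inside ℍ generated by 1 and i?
No. The quaternion 1 + i - 3j + k has j-coefficient y = -3 and k-coefficient z = 1, not both zero, so it does not lie in the complex subalgebra spanned by 1 and i.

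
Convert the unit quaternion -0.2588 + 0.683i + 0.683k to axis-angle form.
axis = (√2/2, 0, √2/2), θ = 7π/6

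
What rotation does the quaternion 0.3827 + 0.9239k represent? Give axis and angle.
axis = (0, 0, 1), θ = 3π/4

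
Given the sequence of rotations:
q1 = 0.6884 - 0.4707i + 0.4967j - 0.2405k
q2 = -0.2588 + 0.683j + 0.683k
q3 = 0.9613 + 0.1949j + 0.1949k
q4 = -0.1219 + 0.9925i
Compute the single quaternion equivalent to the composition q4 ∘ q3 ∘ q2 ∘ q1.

q2 · q1 = -0.3531 - 0.3817i + 0.0201j + 0.8539k
q3 · q2 · q1 = -0.5098 - 0.2044i - 0.1239j + 0.8264k
q4 · q3 · q2 · q1 = 0.265 - 0.4811i - 0.8051j - 0.2237k
0.265 - 0.4811i - 0.8051j - 0.2237k


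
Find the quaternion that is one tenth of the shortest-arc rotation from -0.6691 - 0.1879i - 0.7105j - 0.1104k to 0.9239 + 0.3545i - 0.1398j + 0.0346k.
-0.7277 - 0.2154i - 0.6424j - 0.1064k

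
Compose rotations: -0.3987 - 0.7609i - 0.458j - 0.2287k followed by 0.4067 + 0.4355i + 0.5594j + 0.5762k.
0.5572 - 0.3471i - 0.7481j - 0.0966k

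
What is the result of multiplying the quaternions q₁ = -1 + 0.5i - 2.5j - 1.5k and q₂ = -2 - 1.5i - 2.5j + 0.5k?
-2.75 - 4.5i + 9.5j - 2.5k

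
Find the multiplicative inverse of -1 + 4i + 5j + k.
-0.0233 - 0.093i - 0.1163j - 0.0233k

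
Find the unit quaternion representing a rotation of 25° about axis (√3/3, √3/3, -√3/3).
0.9763 + 0.125i + 0.125j - 0.125k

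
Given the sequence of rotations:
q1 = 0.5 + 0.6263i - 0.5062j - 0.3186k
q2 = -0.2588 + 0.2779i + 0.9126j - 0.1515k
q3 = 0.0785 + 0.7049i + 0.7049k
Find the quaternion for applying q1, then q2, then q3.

q2 · q1 = 0.1102 - 0.3906i + 0.581j - 0.7055k
q3 · q2 · q1 = 0.7813 - 0.3625i + 0.2676j + 0.4318k
0.7813 - 0.3625i + 0.2676j + 0.4318k


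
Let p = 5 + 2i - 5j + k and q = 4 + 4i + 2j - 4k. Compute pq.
26 + 46i + 2j + 8k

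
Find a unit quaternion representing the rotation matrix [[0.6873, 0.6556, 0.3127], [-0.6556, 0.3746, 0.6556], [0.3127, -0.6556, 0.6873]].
0.829 - 0.3954i - 0.3954k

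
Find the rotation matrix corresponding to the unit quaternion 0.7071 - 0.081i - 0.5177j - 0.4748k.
[[0.0131, 0.7553, -0.6552], [-0.5876, 0.536, 0.6062], [0.809, 0.3771, 0.4509]]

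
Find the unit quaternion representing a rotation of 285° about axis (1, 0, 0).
-0.7934 + 0.6088i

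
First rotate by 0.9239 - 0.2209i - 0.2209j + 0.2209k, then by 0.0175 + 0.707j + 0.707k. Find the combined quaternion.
0.0162 + 0.3085i + 0.4932j + 0.8132k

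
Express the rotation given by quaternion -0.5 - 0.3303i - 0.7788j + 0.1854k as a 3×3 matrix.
[[-0.2818, 0.6999, 0.6563], [0.3291, 0.7131, -0.6191], [-0.9013, 0.0415, -0.4313]]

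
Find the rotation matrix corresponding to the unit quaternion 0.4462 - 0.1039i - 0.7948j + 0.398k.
[[-0.5802, -0.19, -0.792], [0.5203, 0.6616, -0.5399], [0.6266, -0.7254, -0.285]]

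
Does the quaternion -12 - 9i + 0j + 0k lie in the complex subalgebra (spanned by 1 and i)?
Yes. The quaternion -12 - 9i has j- and k-coefficients y = z = 0, so it lies in the complex subalgebra spanned by 1 and i.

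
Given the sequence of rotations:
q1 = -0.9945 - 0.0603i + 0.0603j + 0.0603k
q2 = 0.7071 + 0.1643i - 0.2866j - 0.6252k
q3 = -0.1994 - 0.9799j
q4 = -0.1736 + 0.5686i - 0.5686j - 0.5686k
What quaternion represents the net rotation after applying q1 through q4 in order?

q2 · q1 = -0.6383 - 0.1856i + 0.3555j + 0.657k
q3 · q2 · q1 = 0.4756 - 0.6068i + 0.5546j - 0.3129k
q4 · q3 · q2 · q1 = 0.3999 + 0.869i + 0.1562j - 0.2458k
0.3999 + 0.869i + 0.1562j - 0.2458k


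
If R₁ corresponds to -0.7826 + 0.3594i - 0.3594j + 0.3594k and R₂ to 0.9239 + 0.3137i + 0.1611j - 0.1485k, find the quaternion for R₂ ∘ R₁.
-0.7245 + 0.0911i - 0.6242j + 0.2776k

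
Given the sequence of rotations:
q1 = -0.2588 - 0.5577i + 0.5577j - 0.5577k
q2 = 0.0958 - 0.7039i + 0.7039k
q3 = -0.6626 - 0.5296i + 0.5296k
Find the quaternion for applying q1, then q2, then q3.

q2 · q1 = -0.0248 - 0.2638i - 0.7317j - 0.6282k
q3 · q2 · q1 = 0.2094 + 0.5754i + 0.0124j + 0.7906k
0.2094 + 0.5754i + 0.0124j + 0.7906k


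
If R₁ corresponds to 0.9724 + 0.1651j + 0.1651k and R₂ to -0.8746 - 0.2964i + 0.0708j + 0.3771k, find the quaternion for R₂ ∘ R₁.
-0.9244 - 0.3388i - 0.0266j + 0.1734k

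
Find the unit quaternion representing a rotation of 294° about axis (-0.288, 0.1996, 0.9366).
-0.8387 - 0.1569i + 0.1087j + 0.5101k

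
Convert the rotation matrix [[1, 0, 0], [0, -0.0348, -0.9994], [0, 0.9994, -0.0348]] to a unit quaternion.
0.6947 + 0.7193i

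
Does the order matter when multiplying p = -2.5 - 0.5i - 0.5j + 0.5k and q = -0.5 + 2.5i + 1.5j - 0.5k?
Yes: pq = 3.5 - 6.5i - 2.5j + 1.5k ≠ 3.5 - 5.5i - 4.5j + 0.5k = qp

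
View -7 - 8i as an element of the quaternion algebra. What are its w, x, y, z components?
-7 - 8i + 0j + 0k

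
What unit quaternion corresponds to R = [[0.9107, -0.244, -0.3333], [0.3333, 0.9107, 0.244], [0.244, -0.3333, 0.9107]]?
0.9659 - 0.1494i - 0.1494j + 0.1494k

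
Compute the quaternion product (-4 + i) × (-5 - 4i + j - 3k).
24 + 11i - j + 13k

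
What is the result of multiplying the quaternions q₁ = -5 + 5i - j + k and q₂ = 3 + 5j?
-10 + 10i - 28j + 28k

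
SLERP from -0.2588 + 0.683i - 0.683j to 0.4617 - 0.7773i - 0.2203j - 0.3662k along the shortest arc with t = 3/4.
-0.4543 + 0.8388i - 0.0243j + 0.299k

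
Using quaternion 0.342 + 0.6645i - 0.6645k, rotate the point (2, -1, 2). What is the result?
(-1.987, -1.052, -1.987)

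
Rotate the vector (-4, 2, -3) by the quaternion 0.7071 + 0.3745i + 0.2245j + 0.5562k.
(-4.561, -2.778, -0.694)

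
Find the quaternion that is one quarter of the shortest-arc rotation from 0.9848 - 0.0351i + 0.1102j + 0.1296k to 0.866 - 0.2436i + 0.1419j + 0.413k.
0.9676 - 0.0889i + 0.1198j + 0.2038k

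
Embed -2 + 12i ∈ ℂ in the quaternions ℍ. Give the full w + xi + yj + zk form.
-2 + 12i + 0j + 0k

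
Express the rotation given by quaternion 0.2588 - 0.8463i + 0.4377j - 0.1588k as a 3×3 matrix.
[[0.5664, -0.6587, 0.4953], [-0.823, -0.4829, 0.299], [0.0422, -0.5771, -0.8156]]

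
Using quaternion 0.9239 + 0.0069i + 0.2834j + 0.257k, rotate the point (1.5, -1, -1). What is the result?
(1.005, -0.283, -1.778)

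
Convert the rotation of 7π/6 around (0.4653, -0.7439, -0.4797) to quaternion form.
-0.2588 + 0.4494i - 0.7186j - 0.4634k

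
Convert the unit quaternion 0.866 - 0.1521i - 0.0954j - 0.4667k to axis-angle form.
axis = (-0.3042, -0.1908, -0.9333), θ = π/3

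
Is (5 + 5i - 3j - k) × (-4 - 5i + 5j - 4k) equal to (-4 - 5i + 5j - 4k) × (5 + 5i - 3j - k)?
No: pq = 16 - 28i + 62j - 6k ≠ 16 - 62i + 12j - 26k = qp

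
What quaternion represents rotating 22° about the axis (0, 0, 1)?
0.9816 + 0.1908k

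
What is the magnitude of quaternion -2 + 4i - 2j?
√24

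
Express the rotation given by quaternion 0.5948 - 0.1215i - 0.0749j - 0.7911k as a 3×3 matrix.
[[-0.2629, 0.9593, 0.1031], [-0.9229, -0.2812, 0.263], [0.2813, -0.026, 0.9593]]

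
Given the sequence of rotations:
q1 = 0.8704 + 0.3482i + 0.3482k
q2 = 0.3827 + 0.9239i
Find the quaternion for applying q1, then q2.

q2 · q1 = 0.0114 + 0.9374i - 0.3217j + 0.1333k
0.0114 + 0.9374i - 0.3217j + 0.1333k


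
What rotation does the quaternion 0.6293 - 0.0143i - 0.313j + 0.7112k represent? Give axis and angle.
axis = (-0.0184, -0.4027, 0.9151), θ = 102°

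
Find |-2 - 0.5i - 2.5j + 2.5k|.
4.093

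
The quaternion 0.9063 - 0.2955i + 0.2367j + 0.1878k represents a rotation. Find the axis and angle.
axis = (-0.6992, 0.5601, 0.4444), θ = 50°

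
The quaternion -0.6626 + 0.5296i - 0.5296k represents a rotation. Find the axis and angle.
axis = (√2/2, 0, -√2/2), θ = 263°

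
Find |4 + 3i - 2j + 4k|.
√45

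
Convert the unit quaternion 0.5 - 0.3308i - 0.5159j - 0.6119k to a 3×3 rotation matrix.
[[-0.2811, 0.9532, -0.1111], [-0.2706, 0.0323, 0.9622], [0.9207, 0.3006, 0.2488]]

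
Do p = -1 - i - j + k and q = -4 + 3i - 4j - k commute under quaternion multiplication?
No: pq = 4 + 6i + 10j + 4k ≠ 4 - 4i + 6j - 10k = qp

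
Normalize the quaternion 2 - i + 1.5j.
0.7428 - 0.3714i + 0.5571j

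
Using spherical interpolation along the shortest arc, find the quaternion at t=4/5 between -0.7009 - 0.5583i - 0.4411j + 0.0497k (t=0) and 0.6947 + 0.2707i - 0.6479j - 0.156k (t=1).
-0.7898 - 0.3806i + 0.4571j + 0.1499k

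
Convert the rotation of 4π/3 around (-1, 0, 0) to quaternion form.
-0.5 - 0.866i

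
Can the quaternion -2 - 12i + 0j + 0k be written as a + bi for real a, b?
Yes. The quaternion -2 - 12i has j- and k-coefficients y = z = 0, so it lies in the complex subalgebra spanned by 1 and i.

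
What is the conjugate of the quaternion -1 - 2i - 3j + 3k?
-1 + 2i + 3j - 3k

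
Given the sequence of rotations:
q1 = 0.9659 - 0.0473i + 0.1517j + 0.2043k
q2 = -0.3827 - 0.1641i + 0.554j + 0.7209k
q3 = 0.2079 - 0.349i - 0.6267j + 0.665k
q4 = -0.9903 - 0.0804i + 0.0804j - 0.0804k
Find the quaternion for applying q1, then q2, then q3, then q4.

q2 · q1 = -0.6087 - 0.1366i + 0.4765j + 0.6194k
q3 · q2 · q1 = -0.2875 - 0.521i + 0.6059j - 0.5279k
q4 · q3 · q2 · q1 = 0.1517 + 0.5453i - 0.6237j + 0.5391k
0.1517 + 0.5453i - 0.6237j + 0.5391k


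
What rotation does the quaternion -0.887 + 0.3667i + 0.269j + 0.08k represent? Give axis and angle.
axis = (0.7941, 0.5825, 0.1732), θ = 305°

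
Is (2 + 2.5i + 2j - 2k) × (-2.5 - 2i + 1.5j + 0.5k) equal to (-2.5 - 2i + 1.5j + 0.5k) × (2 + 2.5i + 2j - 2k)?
No: pq = -2 - 6.25i + 0.75j + 13.75k ≠ -2 - 14.25i - 4.75j - 1.75k = qp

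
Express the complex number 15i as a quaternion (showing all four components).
0 + 15i + 0j + 0k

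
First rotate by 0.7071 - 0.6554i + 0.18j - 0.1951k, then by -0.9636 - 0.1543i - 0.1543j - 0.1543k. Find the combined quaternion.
-0.7848 + 0.5803i - 0.2115j - 0.05k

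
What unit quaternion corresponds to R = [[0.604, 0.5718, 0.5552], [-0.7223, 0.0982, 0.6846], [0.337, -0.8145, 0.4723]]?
0.7373 - 0.5083i + 0.074j - 0.4388k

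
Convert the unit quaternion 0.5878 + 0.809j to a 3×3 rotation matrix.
[[-0.309, 0, 0.9511], [0, 1, 0], [-0.9511, 0, -0.309]]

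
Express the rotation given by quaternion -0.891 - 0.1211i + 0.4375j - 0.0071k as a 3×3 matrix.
[[0.6171, -0.1186, -0.7779], [-0.0933, 0.9706, -0.222], [0.7813, 0.2096, 0.5879]]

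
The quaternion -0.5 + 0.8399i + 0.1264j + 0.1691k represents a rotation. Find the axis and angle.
axis = (0.9698, 0.146, 0.1953), θ = 4π/3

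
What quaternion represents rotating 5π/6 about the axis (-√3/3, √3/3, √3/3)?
0.2588 - 0.5577i + 0.5577j + 0.5577k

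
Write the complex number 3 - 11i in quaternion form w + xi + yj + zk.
3 - 11i + 0j + 0k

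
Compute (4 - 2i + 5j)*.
4 + 2i - 5j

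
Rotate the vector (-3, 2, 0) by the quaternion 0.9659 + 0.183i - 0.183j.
(-2.933, 2.067, -0.354)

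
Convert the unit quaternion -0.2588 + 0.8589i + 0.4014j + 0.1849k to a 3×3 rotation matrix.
[[0.6094, 0.7852, 0.1099], [0.5938, -0.5438, 0.593], [0.5254, -0.2961, -0.7977]]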